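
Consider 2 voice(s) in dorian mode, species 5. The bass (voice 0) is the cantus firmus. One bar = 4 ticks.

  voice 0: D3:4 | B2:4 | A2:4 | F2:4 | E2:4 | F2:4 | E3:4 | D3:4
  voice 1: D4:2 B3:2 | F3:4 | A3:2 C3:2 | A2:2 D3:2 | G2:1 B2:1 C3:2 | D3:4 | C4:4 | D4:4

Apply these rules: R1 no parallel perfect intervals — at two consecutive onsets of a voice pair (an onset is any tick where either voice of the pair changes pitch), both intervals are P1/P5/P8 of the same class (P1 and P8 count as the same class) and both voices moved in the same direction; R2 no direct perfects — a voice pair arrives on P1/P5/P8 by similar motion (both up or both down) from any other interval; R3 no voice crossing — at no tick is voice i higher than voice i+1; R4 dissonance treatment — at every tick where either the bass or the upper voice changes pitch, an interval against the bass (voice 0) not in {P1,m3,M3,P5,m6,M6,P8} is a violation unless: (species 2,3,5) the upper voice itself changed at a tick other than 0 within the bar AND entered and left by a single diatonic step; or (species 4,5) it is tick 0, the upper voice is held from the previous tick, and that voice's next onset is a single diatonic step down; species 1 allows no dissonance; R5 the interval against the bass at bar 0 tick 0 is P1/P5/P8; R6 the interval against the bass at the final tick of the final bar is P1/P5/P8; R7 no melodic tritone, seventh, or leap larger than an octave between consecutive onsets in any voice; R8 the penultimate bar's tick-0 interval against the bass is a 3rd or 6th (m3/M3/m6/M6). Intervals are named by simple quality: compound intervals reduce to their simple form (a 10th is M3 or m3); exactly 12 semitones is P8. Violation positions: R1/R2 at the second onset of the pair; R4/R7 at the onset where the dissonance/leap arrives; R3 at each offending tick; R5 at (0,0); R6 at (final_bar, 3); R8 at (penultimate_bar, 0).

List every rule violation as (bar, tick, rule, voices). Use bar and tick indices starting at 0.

(1, 0, R4, (0, 1))
(1, 0, R7, (1,))
(6, 0, R7, (0,))
(6, 0, R7, (1,))

bar 0: v0=D3 v1=D4 downbeat P8
bar 1: v0=B2 v1=F3 downbeat TT
bar 2: v0=A2 v1=A3 downbeat P8
bar 3: v0=F2 v1=A2 downbeat M3
bar 4: v0=E2 v1=G2 downbeat m3
bar 5: v0=F2 v1=D3 downbeat M6
bar 6: v0=E3 v1=C4 downbeat m6
bar 7: v0=D3 v1=D4 downbeat P8
  -> R4 @ bar 1 tick 0 v(0, 1): B2/F3 TT untreated
  -> R7 @ bar 1 tick 0 v(1,): B3->F3 leap 6st
  -> R7 @ bar 6 tick 0 v(0,): F2->E3 leap 11st
  -> R7 @ bar 6 tick 0 v(1,): D3->C4 leap 10st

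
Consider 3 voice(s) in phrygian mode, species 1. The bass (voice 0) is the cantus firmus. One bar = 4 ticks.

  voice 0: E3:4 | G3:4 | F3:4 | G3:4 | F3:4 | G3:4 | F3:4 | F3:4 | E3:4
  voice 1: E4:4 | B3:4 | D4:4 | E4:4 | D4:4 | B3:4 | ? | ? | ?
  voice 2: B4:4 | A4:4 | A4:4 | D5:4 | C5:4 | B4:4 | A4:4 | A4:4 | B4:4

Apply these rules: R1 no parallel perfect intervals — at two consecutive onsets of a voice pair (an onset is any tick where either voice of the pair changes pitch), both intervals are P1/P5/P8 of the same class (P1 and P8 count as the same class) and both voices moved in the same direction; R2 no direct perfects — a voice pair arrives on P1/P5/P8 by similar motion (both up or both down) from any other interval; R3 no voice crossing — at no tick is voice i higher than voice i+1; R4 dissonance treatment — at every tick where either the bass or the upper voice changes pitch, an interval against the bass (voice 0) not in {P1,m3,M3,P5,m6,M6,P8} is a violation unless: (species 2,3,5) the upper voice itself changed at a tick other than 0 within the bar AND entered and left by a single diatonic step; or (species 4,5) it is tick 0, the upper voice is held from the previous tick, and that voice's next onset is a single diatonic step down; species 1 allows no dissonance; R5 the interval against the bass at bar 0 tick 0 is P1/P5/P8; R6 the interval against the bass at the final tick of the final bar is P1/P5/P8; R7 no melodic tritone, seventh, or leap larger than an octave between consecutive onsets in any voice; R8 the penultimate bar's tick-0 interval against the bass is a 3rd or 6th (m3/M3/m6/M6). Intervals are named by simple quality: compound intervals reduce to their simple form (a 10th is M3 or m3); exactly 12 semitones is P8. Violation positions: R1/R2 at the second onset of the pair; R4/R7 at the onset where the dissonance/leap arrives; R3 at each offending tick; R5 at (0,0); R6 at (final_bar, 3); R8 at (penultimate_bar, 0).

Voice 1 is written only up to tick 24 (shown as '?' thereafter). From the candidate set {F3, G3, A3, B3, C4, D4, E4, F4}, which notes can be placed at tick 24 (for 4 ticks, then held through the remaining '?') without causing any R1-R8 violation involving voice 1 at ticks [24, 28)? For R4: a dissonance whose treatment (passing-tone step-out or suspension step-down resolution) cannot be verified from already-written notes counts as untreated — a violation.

F3: violates R2,R7
G3: violates R4
A3: violates R1
B3: violates R4
C4: legal
D4: legal
E4: violates R4
F4: violates R7

{C4, D4}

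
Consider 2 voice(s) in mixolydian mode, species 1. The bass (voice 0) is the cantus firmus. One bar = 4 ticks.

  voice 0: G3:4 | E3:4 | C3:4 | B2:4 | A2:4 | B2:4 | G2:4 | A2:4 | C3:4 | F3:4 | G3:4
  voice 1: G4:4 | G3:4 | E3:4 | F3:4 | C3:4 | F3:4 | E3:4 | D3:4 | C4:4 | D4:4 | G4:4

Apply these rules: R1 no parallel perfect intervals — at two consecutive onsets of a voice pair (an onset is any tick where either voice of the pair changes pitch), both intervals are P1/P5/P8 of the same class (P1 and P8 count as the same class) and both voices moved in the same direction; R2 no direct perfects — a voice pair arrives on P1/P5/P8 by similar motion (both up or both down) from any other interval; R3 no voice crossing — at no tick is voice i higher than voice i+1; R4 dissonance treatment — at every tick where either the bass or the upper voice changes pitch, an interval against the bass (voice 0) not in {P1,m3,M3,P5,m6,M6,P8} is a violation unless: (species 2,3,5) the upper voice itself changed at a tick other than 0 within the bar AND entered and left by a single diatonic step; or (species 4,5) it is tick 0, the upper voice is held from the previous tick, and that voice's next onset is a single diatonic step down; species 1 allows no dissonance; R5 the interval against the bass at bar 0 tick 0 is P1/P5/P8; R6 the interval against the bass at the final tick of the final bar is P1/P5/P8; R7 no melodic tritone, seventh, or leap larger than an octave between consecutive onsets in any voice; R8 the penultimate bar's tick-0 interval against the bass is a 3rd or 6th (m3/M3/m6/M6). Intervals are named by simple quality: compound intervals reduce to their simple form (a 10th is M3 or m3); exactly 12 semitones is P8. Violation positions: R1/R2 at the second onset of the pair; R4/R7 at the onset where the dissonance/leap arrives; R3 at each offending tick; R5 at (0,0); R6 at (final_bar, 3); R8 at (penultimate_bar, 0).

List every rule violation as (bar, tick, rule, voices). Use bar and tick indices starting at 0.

(3, 0, R4, (0, 1))
(5, 0, R4, (0, 1))
(7, 0, R4, (0, 1))
(8, 0, R2, (0, 1))
(8, 0, R7, (1,))
(10, 0, R2, (0, 1))

bar 0: v0=G3 v1=G4 downbeat P8
bar 1: v0=E3 v1=G3 downbeat m3
bar 2: v0=C3 v1=E3 downbeat M3
bar 3: v0=B2 v1=F3 downbeat TT
bar 4: v0=A2 v1=C3 downbeat m3
bar 5: v0=B2 v1=F3 downbeat TT
bar 6: v0=G2 v1=E3 downbeat M6
bar 7: v0=A2 v1=D3 downbeat P4
bar 8: v0=C3 v1=C4 downbeat P8
bar 9: v0=F3 v1=D4 downbeat M6
bar 10: v0=G3 v1=G4 downbeat P8
  -> R4 @ bar 3 tick 0 v(0, 1): B2/F3 TT untreated
  -> R4 @ bar 5 tick 0 v(0, 1): B2/F3 TT untreated
  -> R4 @ bar 7 tick 0 v(0, 1): A2/D3 P4 untreated
  -> R2 @ bar 8 tick 0 v(0, 1): A2/D3 P4 -> C3/C4 P8 similar
  -> R7 @ bar 8 tick 0 v(1,): D3->C4 leap 10st
  -> R2 @ bar 10 tick 0 v(0, 1): F3/D4 M6 -> G3/G4 P8 similar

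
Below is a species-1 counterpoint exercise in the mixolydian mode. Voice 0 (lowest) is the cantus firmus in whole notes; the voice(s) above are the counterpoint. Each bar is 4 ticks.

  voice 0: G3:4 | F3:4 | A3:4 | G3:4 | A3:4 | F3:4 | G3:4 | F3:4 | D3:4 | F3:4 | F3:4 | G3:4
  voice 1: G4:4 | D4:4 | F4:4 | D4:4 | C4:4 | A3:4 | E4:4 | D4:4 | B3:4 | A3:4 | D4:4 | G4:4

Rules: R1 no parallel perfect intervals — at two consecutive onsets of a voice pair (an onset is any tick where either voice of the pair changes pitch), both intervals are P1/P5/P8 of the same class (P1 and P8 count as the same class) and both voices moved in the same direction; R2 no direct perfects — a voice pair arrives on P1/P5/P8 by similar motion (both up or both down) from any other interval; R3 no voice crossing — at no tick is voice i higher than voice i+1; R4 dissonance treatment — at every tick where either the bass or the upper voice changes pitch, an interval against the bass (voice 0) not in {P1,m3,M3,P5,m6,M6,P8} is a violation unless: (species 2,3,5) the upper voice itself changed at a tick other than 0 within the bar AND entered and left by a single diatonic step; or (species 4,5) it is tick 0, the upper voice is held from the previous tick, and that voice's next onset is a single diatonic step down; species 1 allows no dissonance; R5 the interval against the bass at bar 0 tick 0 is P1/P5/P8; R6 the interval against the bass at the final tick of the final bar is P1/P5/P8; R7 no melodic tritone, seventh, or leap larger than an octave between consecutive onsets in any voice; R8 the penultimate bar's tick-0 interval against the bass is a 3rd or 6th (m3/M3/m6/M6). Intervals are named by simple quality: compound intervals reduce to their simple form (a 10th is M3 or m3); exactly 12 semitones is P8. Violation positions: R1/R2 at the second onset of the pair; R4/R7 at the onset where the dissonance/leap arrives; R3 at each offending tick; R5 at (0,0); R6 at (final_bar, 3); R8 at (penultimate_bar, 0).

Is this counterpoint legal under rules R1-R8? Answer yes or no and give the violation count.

bar 0: v0=G3 v1=G4 (P8)
bar 1: v0=F3 v1=D4 (M6)
bar 2: v0=A3 v1=F4 (m6)
bar 3: v0=G3 v1=D4 (P5)
bar 4: v0=A3 v1=C4 (m3)
bar 5: v0=F3 v1=A3 (M3)
bar 6: v0=G3 v1=E4 (M6)
bar 7: v0=F3 v1=D4 (M6)
bar 8: v0=D3 v1=B3 (M6)
bar 9: v0=F3 v1=A3 (M3)
bar 10: v0=F3 v1=D4 (M6)
bar 11: v0=G3 v1=G4 (P8)
  R2 @ bar3.0: A3/F4 m6 -> G3/D4 P5 similar
  R2 @ bar11.0: F3/D4 M6 -> G3/G4 P8 similar

No (2 violations)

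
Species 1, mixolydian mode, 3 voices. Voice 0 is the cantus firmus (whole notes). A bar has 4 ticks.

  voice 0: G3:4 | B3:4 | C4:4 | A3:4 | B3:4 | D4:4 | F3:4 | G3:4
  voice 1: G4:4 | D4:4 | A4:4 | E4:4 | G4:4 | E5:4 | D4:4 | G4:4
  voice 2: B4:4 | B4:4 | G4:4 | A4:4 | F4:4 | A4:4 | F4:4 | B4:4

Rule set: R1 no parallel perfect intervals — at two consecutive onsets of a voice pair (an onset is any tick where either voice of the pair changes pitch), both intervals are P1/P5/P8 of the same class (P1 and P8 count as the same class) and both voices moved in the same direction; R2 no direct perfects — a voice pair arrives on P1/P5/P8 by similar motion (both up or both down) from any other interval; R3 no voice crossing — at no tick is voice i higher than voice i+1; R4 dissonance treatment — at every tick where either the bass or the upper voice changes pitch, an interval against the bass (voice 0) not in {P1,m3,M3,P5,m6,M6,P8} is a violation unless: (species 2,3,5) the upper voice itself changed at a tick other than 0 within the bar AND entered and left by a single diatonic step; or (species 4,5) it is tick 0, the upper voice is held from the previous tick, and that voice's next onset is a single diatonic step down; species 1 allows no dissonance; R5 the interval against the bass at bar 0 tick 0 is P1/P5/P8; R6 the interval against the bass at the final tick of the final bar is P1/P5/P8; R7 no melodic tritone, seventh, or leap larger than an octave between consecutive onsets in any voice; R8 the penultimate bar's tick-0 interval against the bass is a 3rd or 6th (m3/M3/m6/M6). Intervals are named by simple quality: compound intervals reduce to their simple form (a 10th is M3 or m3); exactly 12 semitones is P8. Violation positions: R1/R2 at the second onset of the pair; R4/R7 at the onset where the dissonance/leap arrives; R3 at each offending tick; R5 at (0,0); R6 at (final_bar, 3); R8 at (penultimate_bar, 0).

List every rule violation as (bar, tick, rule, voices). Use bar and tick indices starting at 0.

bar 0: v0=G3 v1=G4 v2=B4 downbeat M3
bar 1: v0=B3 v1=D4 v2=B4 downbeat P8
bar 2: v0=C4 v1=A4 v2=G4 downbeat P5
bar 3: v0=A3 v1=E4 v2=A4 downbeat P8
bar 4: v0=B3 v1=G4 v2=F4 downbeat TT
bar 5: v0=D4 v1=E5 v2=A4 downbeat P5
bar 6: v0=F3 v1=D4 v2=F4 downbeat P8
bar 7: v0=G3 v1=G4 v2=B4 downbeat M3
  -> R5 @ bar 0 tick 0 v(0, 2): opens on M3
  -> R3 @ bar 2 tick 0 v(1, 2): A4 above G4
  -> R3 @ bar 2 tick 1 v(1, 2): A4 above G4
  -> R3 @ bar 2 tick 2 v(1, 2): A4 above G4
  -> R3 @ bar 2 tick 3 v(1, 2): A4 above G4
  -> R2 @ bar 3 tick 0 v(0, 1): C4/A4 M6 -> A3/E4 P5 similar
  -> R3 @ bar 4 tick 0 v(1, 2): G4 above F4
  -> R4 @ bar 4 tick 0 v(0, 2): B3/F4 TT untreated
  -> R3 @ bar 4 tick 1 v(1, 2): G4 above F4
  -> R3 @ bar 4 tick 2 v(1, 2): G4 above F4
  -> R3 @ bar 4 tick 3 v(1, 2): G4 above F4
  -> R2 @ bar 5 tick 0 v(0, 2): B3/F4 TT -> D4/A4 P5 similar
  -> R2 @ bar 5 tick 0 v(1, 2): G4/F4 M2 -> E5/A4 P5 similar
  -> R3 @ bar 5 tick 0 v(1, 2): E5 above A4
  -> R4 @ bar 5 tick 0 v(0, 1): D4/E5 M2 untreated
  -> R3 @ bar 5 tick 1 v(1, 2): E5 above A4
  -> R3 @ bar 5 tick 2 v(1, 2): E5 above A4
  -> R3 @ bar 5 tick 3 v(1, 2): E5 above A4
  -> R2 @ bar 6 tick 0 v(0, 2): D4/A4 P5 -> F3/F4 P8 similar
  -> R7 @ bar 6 tick 0 v(1,): E5->D4 leap 14st
  -> R8 @ bar 6 tick 0 v(0, 2): penult P8 not 3rd/6th
  -> R2 @ bar 7 tick 0 v(0, 1): F3/D4 M6 -> G3/G4 P8 similar
  -> R7 @ bar 7 tick 0 v(2,): F4->B4 leap 6st
  -> R6 @ bar 7 tick 3 v(0, 2): closes on M3

(0, 0, R5, (0, 2))
(2, 0, R3, (1, 2))
(2, 1, R3, (1, 2))
(2, 2, R3, (1, 2))
(2, 3, R3, (1, 2))
(3, 0, R2, (0, 1))
(4, 0, R3, (1, 2))
(4, 0, R4, (0, 2))
(4, 1, R3, (1, 2))
(4, 2, R3, (1, 2))
(4, 3, R3, (1, 2))
(5, 0, R2, (0, 2))
(5, 0, R2, (1, 2))
(5, 0, R3, (1, 2))
(5, 0, R4, (0, 1))
(5, 1, R3, (1, 2))
(5, 2, R3, (1, 2))
(5, 3, R3, (1, 2))
(6, 0, R2, (0, 2))
(6, 0, R7, (1,))
(6, 0, R8, (0, 2))
(7, 0, R2, (0, 1))
(7, 0, R7, (2,))
(7, 3, R6, (0, 2))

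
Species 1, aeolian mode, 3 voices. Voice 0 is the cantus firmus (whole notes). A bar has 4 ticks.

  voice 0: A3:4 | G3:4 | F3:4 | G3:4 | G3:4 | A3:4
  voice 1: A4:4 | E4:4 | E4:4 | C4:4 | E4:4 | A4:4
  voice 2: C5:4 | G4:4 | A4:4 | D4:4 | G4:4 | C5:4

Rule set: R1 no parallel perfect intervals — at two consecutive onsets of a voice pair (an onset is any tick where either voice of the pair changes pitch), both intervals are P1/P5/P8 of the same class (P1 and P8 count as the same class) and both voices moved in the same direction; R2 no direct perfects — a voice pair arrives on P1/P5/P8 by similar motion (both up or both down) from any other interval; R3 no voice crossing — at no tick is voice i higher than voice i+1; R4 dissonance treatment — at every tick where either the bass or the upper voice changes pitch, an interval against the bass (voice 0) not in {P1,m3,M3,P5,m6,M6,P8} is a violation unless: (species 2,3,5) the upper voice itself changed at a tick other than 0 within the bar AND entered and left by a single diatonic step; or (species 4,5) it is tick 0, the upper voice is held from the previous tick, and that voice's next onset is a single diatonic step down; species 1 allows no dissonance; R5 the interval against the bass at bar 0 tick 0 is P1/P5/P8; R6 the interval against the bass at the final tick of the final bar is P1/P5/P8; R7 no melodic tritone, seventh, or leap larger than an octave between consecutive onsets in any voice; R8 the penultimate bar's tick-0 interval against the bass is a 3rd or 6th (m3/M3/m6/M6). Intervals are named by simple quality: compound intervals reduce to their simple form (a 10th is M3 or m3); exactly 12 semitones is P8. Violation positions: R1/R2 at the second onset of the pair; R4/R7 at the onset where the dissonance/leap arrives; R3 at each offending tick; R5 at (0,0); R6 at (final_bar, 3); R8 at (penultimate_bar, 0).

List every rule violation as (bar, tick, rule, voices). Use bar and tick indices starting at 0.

bar 0: v0=A3 v1=A4 v2=C5 downbeat m3
bar 1: v0=G3 v1=E4 v2=G4 downbeat P8
bar 2: v0=F3 v1=E4 v2=A4 downbeat M3
bar 3: v0=G3 v1=C4 v2=D4 downbeat P5
bar 4: v0=G3 v1=E4 v2=G4 downbeat P8
bar 5: v0=A3 v1=A4 v2=C5 downbeat m3
  -> R5 @ bar 0 tick 0 v(0, 2): opens on m3
  -> R2 @ bar 1 tick 0 v(0, 2): A3/C5 m3 -> G3/G4 P8 similar
  -> R4 @ bar 2 tick 0 v(0, 1): F3/E4 M7 untreated
  -> R4 @ bar 3 tick 0 v(0, 1): G3/C4 P4 untreated
  -> R8 @ bar 4 tick 0 v(0, 2): penult P8 not 3rd/6th
  -> R2 @ bar 5 tick 0 v(0, 1): G3/E4 M6 -> A3/A4 P8 similar
  -> R6 @ bar 5 tick 3 v(0, 2): closes on m3

(0, 0, R5, (0, 2))
(1, 0, R2, (0, 2))
(2, 0, R4, (0, 1))
(3, 0, R4, (0, 1))
(4, 0, R8, (0, 2))
(5, 0, R2, (0, 1))
(5, 3, R6, (0, 2))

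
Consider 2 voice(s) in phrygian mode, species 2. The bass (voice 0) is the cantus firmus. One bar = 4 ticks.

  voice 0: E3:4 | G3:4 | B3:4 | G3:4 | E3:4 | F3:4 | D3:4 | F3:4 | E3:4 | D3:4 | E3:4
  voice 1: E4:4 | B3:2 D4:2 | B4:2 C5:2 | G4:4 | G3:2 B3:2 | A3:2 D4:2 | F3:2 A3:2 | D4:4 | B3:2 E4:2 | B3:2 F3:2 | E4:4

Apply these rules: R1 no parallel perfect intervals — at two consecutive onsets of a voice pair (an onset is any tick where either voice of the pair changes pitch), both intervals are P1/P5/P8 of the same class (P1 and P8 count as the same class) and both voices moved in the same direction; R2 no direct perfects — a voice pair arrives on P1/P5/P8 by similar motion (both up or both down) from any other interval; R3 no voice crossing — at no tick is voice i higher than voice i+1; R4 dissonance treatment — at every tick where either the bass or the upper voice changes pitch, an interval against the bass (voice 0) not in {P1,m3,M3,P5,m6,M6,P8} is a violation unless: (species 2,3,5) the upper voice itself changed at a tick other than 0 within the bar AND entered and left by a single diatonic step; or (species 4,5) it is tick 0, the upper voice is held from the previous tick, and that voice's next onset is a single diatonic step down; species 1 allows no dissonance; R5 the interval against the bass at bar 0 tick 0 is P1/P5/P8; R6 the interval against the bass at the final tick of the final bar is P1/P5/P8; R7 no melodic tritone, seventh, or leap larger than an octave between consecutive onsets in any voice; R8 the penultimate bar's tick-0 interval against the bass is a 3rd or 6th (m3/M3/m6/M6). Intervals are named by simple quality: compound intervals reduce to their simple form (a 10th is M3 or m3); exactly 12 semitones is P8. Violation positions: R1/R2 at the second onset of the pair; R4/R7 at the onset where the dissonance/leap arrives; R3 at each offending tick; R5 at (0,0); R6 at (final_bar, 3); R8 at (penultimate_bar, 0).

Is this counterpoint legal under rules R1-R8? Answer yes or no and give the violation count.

No (7 violations)

bar 0: v0=E3 v1=E4 (P8)
bar 1: v0=G3 v1=B3 (M3)
bar 2: v0=B3 v1=B4 (P8)
bar 3: v0=G3 v1=G4 (P8)
bar 4: v0=E3 v1=G3 (m3)
bar 5: v0=F3 v1=A3 (M3)
bar 6: v0=D3 v1=F3 (m3)
bar 7: v0=F3 v1=D4 (M6)
bar 8: v0=E3 v1=B3 (P5)
bar 9: v0=D3 v1=B3 (M6)
bar 10: v0=E3 v1=E4 (P8)
  R2 @ bar2.0: G3/D4 P5 -> B3/B4 P8 similar
  R4 @ bar2.2: B3/C5 m2 untreated
  R2 @ bar3.0: B3/C5 m2 -> G3/G4 P8 similar
  R2 @ bar8.0: F3/D4 M6 -> E3/B3 P5 similar
  R7 @ bar9.2: B3->F3 leap 6st
  R2 @ bar10.0: D3/F3 m3 -> E3/E4 P8 similar
  R7 @ bar10.0: F3->E4 leap 11st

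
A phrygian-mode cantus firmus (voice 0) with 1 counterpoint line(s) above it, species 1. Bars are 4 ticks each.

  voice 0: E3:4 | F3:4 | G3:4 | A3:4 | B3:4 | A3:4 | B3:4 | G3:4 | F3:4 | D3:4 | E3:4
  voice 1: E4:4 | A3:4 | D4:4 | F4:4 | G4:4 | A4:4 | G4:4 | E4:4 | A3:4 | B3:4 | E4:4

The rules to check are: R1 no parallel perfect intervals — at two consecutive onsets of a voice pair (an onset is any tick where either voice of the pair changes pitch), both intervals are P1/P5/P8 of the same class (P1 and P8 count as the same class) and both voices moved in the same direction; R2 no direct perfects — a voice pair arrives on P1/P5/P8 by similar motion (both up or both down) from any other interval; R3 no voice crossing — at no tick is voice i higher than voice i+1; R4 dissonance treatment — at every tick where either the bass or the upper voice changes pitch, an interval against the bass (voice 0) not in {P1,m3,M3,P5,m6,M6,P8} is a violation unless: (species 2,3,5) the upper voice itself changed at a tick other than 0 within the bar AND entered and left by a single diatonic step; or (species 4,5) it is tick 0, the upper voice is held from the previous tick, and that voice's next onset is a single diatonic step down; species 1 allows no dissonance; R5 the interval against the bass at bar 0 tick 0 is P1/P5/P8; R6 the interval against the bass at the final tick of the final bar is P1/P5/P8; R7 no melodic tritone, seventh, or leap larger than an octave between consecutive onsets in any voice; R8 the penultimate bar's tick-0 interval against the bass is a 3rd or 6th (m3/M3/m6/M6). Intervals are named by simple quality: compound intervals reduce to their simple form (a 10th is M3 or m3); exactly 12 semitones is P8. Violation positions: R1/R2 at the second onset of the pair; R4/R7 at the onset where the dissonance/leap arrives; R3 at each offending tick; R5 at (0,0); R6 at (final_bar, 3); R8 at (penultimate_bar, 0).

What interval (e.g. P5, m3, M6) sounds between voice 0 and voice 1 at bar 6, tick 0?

m6

voice 0=B3 voice 1=G4 -> m6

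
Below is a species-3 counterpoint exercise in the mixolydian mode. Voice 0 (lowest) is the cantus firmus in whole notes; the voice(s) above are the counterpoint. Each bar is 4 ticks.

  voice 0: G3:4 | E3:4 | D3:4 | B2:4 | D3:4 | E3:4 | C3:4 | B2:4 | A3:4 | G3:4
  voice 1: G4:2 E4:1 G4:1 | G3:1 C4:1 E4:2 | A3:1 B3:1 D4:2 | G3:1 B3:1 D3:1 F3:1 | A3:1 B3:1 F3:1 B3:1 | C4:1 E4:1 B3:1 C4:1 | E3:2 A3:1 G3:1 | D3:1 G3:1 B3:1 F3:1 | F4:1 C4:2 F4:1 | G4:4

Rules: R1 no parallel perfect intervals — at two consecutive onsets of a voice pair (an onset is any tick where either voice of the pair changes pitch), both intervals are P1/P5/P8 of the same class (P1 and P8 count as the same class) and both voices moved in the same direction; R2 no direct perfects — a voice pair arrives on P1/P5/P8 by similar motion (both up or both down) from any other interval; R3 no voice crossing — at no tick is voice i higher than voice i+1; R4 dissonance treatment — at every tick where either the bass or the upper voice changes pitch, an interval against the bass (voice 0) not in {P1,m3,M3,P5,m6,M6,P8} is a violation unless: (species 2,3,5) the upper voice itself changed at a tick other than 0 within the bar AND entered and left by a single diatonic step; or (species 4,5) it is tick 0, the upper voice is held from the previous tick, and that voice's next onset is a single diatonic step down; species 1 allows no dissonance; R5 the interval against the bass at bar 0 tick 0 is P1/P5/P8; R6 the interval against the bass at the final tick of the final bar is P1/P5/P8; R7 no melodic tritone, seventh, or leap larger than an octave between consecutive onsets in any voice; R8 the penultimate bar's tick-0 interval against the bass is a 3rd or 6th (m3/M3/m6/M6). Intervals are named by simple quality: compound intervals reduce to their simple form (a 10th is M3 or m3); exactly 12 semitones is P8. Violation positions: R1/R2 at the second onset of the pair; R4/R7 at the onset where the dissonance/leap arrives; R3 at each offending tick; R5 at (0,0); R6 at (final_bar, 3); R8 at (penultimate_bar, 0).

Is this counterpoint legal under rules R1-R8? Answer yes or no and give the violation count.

No (8 violations)

bar 0: v0=G3 v1=G4 (P8)
bar 1: v0=E3 v1=G3 (m3)
bar 2: v0=D3 v1=A3 (P5)
bar 3: v0=B2 v1=G3 (m6)
bar 4: v0=D3 v1=A3 (P5)
bar 5: v0=E3 v1=C4 (m6)
bar 6: v0=C3 v1=E3 (M3)
bar 7: v0=B2 v1=D3 (m3)
bar 8: v0=A3 v1=F4 (m6)
bar 9: v0=G3 v1=G4 (P8)
  R2 @ bar2.0: E3/E4 P8 -> D3/A3 P5 similar
  R4 @ bar3.3: B2/F3 TT untreated
  R2 @ bar4.0: B2/F3 TT -> D3/A3 P5 similar
  R7 @ bar4.2: B3->F3 leap 6st
  R7 @ bar4.3: F3->B3 leap 6st
  R4 @ bar7.3: B2/F3 TT untreated
  R7 @ bar7.3: B3->F3 leap 6st
  R7 @ bar8.0: B2->A3 leap 10st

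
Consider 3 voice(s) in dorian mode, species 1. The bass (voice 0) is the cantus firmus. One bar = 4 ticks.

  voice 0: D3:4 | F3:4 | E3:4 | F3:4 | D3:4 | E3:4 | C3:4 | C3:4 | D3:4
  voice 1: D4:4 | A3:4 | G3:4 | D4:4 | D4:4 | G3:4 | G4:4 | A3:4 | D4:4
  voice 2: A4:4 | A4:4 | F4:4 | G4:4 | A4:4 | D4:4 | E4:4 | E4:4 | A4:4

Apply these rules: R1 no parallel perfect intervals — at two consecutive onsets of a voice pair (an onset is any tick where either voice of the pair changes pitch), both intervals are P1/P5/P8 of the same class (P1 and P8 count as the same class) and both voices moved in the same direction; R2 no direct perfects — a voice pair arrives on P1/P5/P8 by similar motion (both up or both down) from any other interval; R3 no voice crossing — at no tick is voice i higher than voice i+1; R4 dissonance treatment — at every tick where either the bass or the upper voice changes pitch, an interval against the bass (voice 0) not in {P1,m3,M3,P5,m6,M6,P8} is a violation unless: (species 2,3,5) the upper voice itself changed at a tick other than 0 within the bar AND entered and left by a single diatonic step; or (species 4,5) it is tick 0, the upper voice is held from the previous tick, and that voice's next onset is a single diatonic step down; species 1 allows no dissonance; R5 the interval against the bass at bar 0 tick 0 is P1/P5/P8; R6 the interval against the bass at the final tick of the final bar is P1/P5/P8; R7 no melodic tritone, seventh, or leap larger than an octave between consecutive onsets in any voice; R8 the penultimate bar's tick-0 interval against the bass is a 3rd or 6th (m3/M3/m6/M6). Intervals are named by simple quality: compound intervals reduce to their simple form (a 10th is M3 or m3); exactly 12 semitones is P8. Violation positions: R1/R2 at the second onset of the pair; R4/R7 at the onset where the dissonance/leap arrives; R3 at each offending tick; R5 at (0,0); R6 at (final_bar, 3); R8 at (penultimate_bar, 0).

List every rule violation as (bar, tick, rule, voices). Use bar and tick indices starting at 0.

bar 0: v0=D3 v1=D4 v2=A4 downbeat P5
bar 1: v0=F3 v1=A3 v2=A4 downbeat M3
bar 2: v0=E3 v1=G3 v2=F4 downbeat m2
bar 3: v0=F3 v1=D4 v2=G4 downbeat M2
bar 4: v0=D3 v1=D4 v2=A4 downbeat P5
bar 5: v0=E3 v1=G3 v2=D4 downbeat m7
bar 6: v0=C3 v1=G4 v2=E4 downbeat M3
bar 7: v0=C3 v1=A3 v2=E4 downbeat M3
bar 8: v0=D3 v1=D4 v2=A4 downbeat P5
  -> R4 @ bar 2 tick 0 v(0, 2): E3/F4 m2 untreated
  -> R4 @ bar 3 tick 0 v(0, 2): F3/G4 M2 untreated
  -> R1 @ bar 5 tick 0 v(1, 2): D4/A4 P5 -> G3/D4 P5 similar
  -> R4 @ bar 5 tick 0 v(0, 2): E3/D4 m7 untreated
  -> R3 @ bar 6 tick 0 v(1, 2): G4 above E4
  -> R3 @ bar 6 tick 1 v(1, 2): G4 above E4
  -> R3 @ bar 6 tick 2 v(1, 2): G4 above E4
  -> R3 @ bar 6 tick 3 v(1, 2): G4 above E4
  -> R7 @ bar 7 tick 0 v(1,): G4->A3 leap 10st
  -> R1 @ bar 8 tick 0 v(1, 2): A3/E4 P5 -> D4/A4 P5 similar
  -> R2 @ bar 8 tick 0 v(0, 1): C3/A3 M6 -> D3/D4 P8 similar
  -> R2 @ bar 8 tick 0 v(0, 2): C3/E4 M3 -> D3/A4 P5 similar

(2, 0, R4, (0, 2))
(3, 0, R4, (0, 2))
(5, 0, R1, (1, 2))
(5, 0, R4, (0, 2))
(6, 0, R3, (1, 2))
(6, 1, R3, (1, 2))
(6, 2, R3, (1, 2))
(6, 3, R3, (1, 2))
(7, 0, R7, (1,))
(8, 0, R1, (1, 2))
(8, 0, R2, (0, 1))
(8, 0, R2, (0, 2))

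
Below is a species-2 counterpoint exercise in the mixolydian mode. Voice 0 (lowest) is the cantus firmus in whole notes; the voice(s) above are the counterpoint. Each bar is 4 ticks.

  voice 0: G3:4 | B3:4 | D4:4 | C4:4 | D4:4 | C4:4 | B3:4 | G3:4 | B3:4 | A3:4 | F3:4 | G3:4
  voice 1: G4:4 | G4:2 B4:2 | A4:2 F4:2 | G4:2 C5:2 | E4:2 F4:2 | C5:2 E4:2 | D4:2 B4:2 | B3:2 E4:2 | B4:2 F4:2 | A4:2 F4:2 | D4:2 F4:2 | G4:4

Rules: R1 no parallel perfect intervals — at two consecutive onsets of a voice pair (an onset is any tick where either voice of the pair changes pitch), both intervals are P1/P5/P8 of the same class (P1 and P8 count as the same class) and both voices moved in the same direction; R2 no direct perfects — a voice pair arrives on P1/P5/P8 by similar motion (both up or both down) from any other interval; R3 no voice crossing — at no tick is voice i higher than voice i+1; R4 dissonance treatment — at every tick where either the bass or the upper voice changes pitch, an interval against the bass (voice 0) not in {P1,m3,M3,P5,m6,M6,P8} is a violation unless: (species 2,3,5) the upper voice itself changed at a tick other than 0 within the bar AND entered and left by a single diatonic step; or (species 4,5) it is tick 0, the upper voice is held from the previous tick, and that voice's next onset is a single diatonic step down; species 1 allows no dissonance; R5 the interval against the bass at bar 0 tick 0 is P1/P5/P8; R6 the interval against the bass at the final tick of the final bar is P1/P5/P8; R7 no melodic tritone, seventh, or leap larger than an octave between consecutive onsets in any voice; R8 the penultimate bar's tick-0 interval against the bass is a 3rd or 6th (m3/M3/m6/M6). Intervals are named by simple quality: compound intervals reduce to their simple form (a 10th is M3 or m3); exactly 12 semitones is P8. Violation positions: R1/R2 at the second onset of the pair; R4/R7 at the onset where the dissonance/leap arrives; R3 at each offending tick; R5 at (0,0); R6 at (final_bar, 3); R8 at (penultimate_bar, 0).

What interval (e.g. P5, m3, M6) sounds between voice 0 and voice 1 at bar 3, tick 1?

P5

voice 0=C4 voice 1=G4 -> P5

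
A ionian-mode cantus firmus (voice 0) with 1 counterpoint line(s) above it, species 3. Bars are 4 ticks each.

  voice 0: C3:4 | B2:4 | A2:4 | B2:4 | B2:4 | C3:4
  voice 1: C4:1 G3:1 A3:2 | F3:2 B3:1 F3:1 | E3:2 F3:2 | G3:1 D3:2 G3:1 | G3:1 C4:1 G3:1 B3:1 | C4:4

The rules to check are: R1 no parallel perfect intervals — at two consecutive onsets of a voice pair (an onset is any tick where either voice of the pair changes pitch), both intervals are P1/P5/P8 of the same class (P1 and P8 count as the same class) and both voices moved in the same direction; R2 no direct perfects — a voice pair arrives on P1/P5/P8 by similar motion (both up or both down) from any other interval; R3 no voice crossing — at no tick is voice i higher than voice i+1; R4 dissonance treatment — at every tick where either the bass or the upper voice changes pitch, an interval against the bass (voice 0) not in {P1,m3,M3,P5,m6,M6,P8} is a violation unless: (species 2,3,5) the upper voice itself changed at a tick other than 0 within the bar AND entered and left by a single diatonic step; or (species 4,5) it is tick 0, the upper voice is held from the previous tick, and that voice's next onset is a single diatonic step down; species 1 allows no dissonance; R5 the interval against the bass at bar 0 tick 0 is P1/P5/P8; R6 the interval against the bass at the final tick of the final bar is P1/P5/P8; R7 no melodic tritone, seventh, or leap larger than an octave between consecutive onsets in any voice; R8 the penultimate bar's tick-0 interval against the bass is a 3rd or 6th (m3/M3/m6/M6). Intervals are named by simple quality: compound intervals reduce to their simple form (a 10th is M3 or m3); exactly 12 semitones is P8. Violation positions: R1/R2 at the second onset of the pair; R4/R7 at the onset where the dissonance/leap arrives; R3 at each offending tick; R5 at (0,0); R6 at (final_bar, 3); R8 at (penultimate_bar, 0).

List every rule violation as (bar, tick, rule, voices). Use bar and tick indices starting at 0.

(1, 0, R4, (0, 1))
(1, 2, R7, (1,))
(1, 3, R4, (0, 1))
(1, 3, R7, (1,))
(2, 0, R2, (0, 1))
(4, 1, R4, (0, 1))
(5, 0, R1, (0, 1))

bar 0: v0=C3 v1=C4 downbeat P8
bar 1: v0=B2 v1=F3 downbeat TT
bar 2: v0=A2 v1=E3 downbeat P5
bar 3: v0=B2 v1=G3 downbeat m6
bar 4: v0=B2 v1=G3 downbeat m6
bar 5: v0=C3 v1=C4 downbeat P8
  -> R4 @ bar 1 tick 0 v(0, 1): B2/F3 TT untreated
  -> R7 @ bar 1 tick 2 v(1,): F3->B3 leap 6st
  -> R4 @ bar 1 tick 3 v(0, 1): B2/F3 TT untreated
  -> R7 @ bar 1 tick 3 v(1,): B3->F3 leap 6st
  -> R2 @ bar 2 tick 0 v(0, 1): B2/F3 TT -> A2/E3 P5 similar
  -> R4 @ bar 4 tick 1 v(0, 1): B2/C4 m2 untreated
  -> R1 @ bar 5 tick 0 v(0, 1): B2/B3 P8 -> C3/C4 P8 similar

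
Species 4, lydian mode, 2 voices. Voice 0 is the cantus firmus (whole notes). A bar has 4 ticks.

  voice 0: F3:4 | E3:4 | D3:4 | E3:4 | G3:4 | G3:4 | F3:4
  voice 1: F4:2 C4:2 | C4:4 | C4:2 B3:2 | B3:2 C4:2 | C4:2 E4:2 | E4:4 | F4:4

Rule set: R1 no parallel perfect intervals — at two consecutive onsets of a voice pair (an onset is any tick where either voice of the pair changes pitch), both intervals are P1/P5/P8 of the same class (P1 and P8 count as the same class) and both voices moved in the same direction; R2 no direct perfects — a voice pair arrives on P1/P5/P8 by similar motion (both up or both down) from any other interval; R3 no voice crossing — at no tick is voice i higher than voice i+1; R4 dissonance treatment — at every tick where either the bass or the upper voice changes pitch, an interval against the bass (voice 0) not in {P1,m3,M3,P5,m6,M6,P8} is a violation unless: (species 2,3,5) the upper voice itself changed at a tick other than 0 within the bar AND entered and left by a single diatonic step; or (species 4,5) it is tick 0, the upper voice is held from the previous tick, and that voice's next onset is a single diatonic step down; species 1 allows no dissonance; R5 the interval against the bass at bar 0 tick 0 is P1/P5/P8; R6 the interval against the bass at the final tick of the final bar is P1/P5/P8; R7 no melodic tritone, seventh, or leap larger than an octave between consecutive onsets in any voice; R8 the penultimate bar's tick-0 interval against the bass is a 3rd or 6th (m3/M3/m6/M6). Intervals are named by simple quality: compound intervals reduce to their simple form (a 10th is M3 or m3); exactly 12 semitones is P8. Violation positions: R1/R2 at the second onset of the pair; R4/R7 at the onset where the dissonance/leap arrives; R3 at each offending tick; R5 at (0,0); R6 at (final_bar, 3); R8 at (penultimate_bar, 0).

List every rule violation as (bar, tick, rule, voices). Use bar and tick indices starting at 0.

(4, 0, R4, (0, 1))

bar 0: v0=F3 v1=F4 downbeat P8
bar 1: v0=E3 v1=C4 downbeat m6
bar 2: v0=D3 v1=C4 downbeat m7
bar 3: v0=E3 v1=B3 downbeat P5
bar 4: v0=G3 v1=C4 downbeat P4
bar 5: v0=G3 v1=E4 downbeat M6
bar 6: v0=F3 v1=F4 downbeat P8
  -> R4 @ bar 4 tick 0 v(0, 1): G3/C4 P4 untreated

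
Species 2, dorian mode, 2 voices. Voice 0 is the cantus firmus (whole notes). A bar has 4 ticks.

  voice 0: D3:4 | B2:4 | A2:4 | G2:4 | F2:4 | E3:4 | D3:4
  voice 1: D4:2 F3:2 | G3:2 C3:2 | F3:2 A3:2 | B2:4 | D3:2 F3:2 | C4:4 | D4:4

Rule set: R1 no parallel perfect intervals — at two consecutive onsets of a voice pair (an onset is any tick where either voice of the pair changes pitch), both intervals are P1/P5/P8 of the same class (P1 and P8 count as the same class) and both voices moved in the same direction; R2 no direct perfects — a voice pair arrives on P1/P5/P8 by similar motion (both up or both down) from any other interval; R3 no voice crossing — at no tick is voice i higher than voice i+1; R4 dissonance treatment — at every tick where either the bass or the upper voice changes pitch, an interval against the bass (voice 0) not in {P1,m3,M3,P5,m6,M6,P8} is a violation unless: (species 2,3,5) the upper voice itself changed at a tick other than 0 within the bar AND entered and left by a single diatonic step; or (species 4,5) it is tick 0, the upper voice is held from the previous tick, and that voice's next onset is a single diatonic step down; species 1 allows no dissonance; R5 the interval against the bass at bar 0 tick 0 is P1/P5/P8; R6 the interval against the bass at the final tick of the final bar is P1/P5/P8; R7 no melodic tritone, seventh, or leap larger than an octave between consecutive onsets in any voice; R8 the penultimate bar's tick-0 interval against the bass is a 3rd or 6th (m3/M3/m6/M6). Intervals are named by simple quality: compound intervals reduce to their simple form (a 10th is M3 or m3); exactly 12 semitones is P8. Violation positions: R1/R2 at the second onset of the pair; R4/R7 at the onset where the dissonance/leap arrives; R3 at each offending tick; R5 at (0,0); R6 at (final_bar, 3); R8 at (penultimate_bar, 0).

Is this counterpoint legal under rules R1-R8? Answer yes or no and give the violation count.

No (3 violations)

bar 0: v0=D3 v1=D4 (P8)
bar 1: v0=B2 v1=G3 (m6)
bar 2: v0=A2 v1=F3 (m6)
bar 3: v0=G2 v1=B2 (M3)
bar 4: v0=F2 v1=D3 (M6)
bar 5: v0=E3 v1=C4 (m6)
bar 6: v0=D3 v1=D4 (P8)
  R4 @ bar1.2: B2/C3 m2 untreated
  R7 @ bar3.0: A3->B2 leap 10st
  R7 @ bar5.0: F2->E3 leap 11st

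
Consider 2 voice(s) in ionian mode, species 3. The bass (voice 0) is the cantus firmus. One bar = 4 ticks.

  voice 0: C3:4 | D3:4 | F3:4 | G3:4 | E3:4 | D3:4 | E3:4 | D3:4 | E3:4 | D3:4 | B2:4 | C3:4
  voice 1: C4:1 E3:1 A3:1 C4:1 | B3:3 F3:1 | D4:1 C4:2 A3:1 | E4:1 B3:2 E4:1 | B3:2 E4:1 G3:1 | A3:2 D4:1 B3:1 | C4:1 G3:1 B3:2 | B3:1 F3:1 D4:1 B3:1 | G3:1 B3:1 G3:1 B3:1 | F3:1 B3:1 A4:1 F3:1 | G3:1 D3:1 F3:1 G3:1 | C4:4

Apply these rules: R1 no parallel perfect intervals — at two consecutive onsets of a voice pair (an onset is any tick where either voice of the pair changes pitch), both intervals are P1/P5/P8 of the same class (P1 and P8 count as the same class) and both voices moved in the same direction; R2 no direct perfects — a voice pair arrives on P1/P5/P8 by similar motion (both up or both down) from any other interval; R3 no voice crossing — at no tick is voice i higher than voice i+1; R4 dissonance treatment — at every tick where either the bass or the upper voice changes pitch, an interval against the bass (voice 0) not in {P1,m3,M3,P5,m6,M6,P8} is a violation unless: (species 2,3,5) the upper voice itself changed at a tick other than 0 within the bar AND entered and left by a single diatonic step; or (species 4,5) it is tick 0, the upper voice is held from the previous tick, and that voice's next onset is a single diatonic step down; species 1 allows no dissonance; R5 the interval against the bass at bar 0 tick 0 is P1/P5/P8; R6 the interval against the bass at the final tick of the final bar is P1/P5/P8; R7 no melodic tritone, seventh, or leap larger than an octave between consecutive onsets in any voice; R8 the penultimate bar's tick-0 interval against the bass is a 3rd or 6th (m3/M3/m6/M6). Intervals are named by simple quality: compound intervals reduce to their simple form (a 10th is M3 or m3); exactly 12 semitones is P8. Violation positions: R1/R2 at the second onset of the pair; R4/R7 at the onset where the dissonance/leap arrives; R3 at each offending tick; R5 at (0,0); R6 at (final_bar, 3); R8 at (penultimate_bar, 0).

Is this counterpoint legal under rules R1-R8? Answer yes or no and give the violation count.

bar 0: v0=C3 v1=C4 (P8)
bar 1: v0=D3 v1=B3 (M6)
bar 2: v0=F3 v1=D4 (M6)
bar 3: v0=G3 v1=E4 (M6)
bar 4: v0=E3 v1=B3 (P5)
bar 5: v0=D3 v1=A3 (P5)
bar 6: v0=E3 v1=C4 (m6)
bar 7: v0=D3 v1=B3 (M6)
bar 8: v0=E3 v1=G3 (m3)
bar 9: v0=D3 v1=F3 (m3)
bar 10: v0=B2 v1=G3 (m6)
bar 11: v0=C3 v1=C4 (P8)
  R7 @ bar1.3: B3->F3 leap 6st
  R2 @ bar4.0: G3/E4 M6 -> E3/B3 P5 similar
  R7 @ bar7.1: B3->F3 leap 6st
  R7 @ bar9.0: B3->F3 leap 6st
  R7 @ bar9.1: F3->B3 leap 6st
  R7 @ bar9.2: B3->A4 leap 10st
  R7 @ bar9.3: A4->F3 leap 16st
  R4 @ bar10.2: B2/F3 TT untreated
  R2 @ bar11.0: B2/G3 m6 -> C3/C4 P8 similar

No (9 violations)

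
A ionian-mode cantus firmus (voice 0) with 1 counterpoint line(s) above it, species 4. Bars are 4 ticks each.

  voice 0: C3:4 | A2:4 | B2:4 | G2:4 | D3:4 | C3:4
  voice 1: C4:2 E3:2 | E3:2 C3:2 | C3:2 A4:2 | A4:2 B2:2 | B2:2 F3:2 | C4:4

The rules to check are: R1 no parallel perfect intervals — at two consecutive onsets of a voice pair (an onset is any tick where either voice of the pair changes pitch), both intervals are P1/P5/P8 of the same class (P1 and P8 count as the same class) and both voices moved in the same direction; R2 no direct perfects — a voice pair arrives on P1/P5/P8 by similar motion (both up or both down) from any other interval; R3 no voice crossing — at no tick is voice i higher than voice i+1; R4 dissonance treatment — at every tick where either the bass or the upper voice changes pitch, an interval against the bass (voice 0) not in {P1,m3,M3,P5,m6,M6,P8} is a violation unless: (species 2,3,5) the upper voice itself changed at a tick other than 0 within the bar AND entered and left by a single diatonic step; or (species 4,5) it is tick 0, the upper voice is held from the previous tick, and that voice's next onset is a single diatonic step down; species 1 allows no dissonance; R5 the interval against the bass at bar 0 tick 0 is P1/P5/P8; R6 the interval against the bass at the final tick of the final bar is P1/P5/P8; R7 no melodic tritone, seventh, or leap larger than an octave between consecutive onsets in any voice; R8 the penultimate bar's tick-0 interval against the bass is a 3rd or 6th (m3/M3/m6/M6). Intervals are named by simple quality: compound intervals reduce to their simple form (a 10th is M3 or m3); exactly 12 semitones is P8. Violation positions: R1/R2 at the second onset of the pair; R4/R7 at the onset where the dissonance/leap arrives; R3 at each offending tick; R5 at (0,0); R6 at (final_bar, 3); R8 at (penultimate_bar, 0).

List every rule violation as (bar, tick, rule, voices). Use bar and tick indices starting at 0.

(2, 0, R4, (0, 1))
(2, 2, R4, (0, 1))
(2, 2, R7, (1,))
(3, 0, R4, (0, 1))
(3, 2, R7, (1,))
(4, 0, R3, (0, 1))
(4, 1, R3, (0, 1))
(4, 2, R7, (1,))

bar 0: v0=C3 v1=C4 downbeat P8
bar 1: v0=A2 v1=E3 downbeat P5
bar 2: v0=B2 v1=C3 downbeat m2
bar 3: v0=G2 v1=A4 downbeat M2
bar 4: v0=D3 v1=B2 downbeat m3
bar 5: v0=C3 v1=C4 downbeat P8
  -> R4 @ bar 2 tick 0 v(0, 1): B2/C3 m2 untreated
  -> R4 @ bar 2 tick 2 v(0, 1): B2/A4 m7 untreated
  -> R7 @ bar 2 tick 2 v(1,): C3->A4 leap 21st
  -> R4 @ bar 3 tick 0 v(0, 1): G2/A4 M2 untreated
  -> R7 @ bar 3 tick 2 v(1,): A4->B2 leap 22st
  -> R3 @ bar 4 tick 0 v(0, 1): D3 above B2
  -> R3 @ bar 4 tick 1 v(0, 1): D3 above B2
  -> R7 @ bar 4 tick 2 v(1,): B2->F3 leap 6st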